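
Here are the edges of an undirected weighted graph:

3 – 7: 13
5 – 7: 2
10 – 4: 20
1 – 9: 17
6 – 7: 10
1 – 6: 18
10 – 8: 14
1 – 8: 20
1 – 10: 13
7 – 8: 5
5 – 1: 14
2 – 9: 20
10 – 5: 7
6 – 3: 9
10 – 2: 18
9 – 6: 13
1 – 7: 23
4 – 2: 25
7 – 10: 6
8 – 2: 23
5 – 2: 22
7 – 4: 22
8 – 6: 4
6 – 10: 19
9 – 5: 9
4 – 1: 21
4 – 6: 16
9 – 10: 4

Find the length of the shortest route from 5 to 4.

24

Shortest distances from 5:
5: 0
7: 2  (via 5)
8: 7  (via 7)
10: 7  (via 5)
9: 9  (via 5)
6: 11  (via 8)
1: 14  (via 5)
3: 15  (via 7)
2: 22  (via 5)
4: 24  (via 7)
Shortest route: 5 → 7 → 4 = 24.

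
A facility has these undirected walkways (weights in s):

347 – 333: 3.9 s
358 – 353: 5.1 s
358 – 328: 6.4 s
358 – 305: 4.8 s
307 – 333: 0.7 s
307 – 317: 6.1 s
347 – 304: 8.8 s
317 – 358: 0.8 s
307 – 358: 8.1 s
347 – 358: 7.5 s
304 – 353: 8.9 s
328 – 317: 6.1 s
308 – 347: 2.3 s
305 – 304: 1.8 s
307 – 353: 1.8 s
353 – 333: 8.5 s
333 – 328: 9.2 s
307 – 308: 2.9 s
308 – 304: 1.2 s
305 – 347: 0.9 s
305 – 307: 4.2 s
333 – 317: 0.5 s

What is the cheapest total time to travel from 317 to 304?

Running Dijkstra from 317:
317: 0
333: 0.5  (via 317)
358: 0.8  (via 317)
307: 1.2  (via 333)
353: 3  (via 307)
308: 4.1  (via 307)
347: 4.4  (via 333)
305: 5.3  (via 347)
304: 5.3  (via 308)
Shortest route: 317 → 333 → 307 → 308 → 304 = 5.3 s.

5.3 s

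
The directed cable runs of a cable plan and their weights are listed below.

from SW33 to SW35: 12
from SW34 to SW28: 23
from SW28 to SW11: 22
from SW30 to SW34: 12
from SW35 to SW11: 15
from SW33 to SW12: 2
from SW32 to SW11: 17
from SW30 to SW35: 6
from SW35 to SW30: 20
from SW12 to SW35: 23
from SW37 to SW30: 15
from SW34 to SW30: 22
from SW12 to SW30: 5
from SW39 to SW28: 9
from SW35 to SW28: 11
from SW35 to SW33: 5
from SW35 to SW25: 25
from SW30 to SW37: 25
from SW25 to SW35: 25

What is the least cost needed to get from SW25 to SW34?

Enumerating some paths:
SW25 - SW35 - SW33 - SW12 - SW30 - SW34: 25+5+2+5+12 = 49
SW25 - SW35 - SW30 - SW34: 25+20+12 = 57
The minimum is 49 via SW25 - SW35 - SW33 - SW12 - SW30 - SW34.

49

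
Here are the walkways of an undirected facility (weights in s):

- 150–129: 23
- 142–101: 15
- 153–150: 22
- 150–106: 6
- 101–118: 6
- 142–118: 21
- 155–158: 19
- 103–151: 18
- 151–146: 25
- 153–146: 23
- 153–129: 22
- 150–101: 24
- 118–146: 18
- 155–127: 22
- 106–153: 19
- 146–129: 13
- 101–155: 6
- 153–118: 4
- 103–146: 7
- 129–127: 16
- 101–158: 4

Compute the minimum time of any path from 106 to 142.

Compare a few routes:
106 → 153 → 118 → 142: 19+4+21 = 44
106 → 150 → 153 → 118 → 142: 6+22+4+21 = 53
106 → 150 → 101 → 142: 6+24+15 = 45
Cheapest is 106 → 153 → 118 → 142 at 44 s.

44 s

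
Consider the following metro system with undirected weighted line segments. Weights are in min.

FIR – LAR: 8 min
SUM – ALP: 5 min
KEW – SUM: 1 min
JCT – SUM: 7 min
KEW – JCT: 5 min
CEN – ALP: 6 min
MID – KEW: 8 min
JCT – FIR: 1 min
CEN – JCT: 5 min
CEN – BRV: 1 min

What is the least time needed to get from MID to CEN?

18 min

Candidate routes:
MID → KEW → JCT → SUM → ALP → CEN: 8+5+7+5+6 = 31
MID → KEW → SUM → JCT → CEN: 8+1+7+5 = 21
MID → KEW → SUM → ALP → CEN: 8+1+5+6 = 20
MID → KEW → JCT → CEN: 8+5+5 = 18
Cheapest is MID → KEW → JCT → CEN at 18 min.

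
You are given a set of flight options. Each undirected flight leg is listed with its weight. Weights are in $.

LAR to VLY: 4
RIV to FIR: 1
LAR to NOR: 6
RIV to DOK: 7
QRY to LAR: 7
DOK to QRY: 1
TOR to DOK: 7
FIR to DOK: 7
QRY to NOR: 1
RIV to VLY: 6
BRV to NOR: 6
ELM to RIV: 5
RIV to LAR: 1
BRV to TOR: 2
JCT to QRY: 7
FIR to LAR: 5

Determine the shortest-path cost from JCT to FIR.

Settle nodes by increasing distance from JCT:
JCT: 0
QRY: 7  (via JCT)
DOK: 8  (via QRY)
NOR: 8  (via QRY)
LAR: 14  (via QRY)
BRV: 14  (via NOR)
RIV: 15  (via DOK)
TOR: 15  (via DOK)
FIR: 15  (via DOK)
Shortest route: JCT–QRY–DOK–FIR = $15.

$15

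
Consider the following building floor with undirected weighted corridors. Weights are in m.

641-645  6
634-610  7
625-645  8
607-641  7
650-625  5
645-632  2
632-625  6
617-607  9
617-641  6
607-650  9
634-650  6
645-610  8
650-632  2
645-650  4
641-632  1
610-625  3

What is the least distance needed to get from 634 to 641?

Shortest distances from 634:
634: 0
650: 6  (via 634)
610: 7  (via 634)
632: 8  (via 650)
641: 9  (via 632)
Shortest route: 634 → 650 → 632 → 641 = 9 m.

9 m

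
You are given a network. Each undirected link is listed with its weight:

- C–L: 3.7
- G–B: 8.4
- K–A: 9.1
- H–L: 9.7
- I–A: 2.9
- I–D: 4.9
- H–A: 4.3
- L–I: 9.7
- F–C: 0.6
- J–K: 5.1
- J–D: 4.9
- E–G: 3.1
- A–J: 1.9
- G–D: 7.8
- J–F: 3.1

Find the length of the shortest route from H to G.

18.9

Candidate routes:
H → A → I → D → G: 4.3+2.9+4.9+7.8 = 19.9
H → A → J → D → G: 4.3+1.9+4.9+7.8 = 18.9
The minimum is 18.9 via H → A → J → D → G.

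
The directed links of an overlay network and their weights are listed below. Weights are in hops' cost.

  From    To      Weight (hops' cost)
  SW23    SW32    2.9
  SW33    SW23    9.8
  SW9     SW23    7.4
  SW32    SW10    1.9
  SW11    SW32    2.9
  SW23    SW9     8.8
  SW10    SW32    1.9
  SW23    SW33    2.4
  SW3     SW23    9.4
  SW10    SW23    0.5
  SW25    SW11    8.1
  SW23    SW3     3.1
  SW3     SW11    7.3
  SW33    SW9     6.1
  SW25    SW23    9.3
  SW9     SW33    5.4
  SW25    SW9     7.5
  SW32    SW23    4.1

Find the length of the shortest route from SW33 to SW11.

20.2 hops' cost

Shortest distances from SW33:
SW33: 0
SW9: 6.1  (via SW33)
SW23: 9.8  (via SW33)
SW32: 12.7  (via SW23)
SW3: 12.9  (via SW23)
SW10: 14.6  (via SW32)
SW11: 20.2  (via SW3)
Shortest route: SW33–SW23–SW3–SW11 = 20.2 hops' cost.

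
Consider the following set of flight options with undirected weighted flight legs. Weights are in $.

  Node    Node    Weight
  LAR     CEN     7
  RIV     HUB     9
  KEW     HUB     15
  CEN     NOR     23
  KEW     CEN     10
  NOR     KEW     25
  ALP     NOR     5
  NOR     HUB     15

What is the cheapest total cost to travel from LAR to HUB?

Settle nodes by increasing distance from LAR:
LAR: 0
CEN: 7  (via LAR)
KEW: 17  (via CEN)
NOR: 30  (via CEN)
HUB: 32  (via KEW)
Shortest route: LAR → CEN → KEW → HUB = $32.

$32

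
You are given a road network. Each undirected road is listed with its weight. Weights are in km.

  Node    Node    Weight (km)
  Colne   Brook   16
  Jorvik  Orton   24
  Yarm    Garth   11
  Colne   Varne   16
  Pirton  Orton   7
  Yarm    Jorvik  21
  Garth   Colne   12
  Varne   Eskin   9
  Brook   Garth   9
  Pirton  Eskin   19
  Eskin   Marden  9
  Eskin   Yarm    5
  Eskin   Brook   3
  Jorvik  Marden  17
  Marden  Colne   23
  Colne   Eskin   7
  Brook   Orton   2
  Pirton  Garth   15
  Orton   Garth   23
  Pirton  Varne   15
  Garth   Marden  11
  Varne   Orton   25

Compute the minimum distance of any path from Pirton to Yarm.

Running Dijkstra from Pirton:
Pirton: 0
Orton: 7  (via Pirton)
Brook: 9  (via Orton)
Eskin: 12  (via Brook)
Varne: 15  (via Pirton)
Garth: 15  (via Pirton)
Yarm: 17  (via Eskin)
Shortest route: Pirton → Orton → Brook → Eskin → Yarm = 17 km.

17 km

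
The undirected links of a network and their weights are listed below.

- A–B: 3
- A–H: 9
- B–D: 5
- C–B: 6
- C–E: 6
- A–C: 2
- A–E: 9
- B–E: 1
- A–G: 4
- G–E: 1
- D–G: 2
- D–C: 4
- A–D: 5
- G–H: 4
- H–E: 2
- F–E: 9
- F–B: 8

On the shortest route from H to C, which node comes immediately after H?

E

Compare a few routes:
H → E → G → A → C: 2+1+4+2 = 9
H → E → B → C: 2+1+6 = 9
H → E → C: 2+6 = 8
H → E → G → D → C: 2+1+2+4 = 9
Cheapest is H → E → C at 8.
So from H the first move is to E.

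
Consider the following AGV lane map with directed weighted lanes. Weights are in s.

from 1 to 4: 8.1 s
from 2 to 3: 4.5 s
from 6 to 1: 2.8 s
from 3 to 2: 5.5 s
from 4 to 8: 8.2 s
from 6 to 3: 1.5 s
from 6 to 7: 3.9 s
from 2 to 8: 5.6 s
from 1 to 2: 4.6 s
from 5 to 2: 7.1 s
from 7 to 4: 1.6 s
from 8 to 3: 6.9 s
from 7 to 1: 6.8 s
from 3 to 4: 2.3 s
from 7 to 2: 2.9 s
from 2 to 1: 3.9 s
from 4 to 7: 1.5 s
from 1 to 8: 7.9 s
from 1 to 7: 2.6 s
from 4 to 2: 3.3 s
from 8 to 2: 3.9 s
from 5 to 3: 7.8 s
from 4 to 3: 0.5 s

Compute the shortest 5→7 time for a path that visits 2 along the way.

Best 5 to 2: 5 → 2 costing 7.1
Best 2 to 7: 2 → 1 → 7 costing 6.5
Total via 2: 7.1 + 6.5 = 13.6 s.

13.6 s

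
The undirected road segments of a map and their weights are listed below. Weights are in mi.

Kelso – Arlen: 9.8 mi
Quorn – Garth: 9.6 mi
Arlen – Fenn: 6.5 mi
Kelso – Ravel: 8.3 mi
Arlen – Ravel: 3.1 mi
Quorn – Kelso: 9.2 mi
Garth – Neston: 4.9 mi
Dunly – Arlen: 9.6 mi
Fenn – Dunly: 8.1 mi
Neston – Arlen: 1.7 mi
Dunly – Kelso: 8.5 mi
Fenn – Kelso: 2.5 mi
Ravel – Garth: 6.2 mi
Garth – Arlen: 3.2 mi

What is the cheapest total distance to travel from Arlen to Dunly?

Shortest distances from Arlen:
Arlen: 0
Neston: 1.7  (via Arlen)
Ravel: 3.1  (via Arlen)
Garth: 3.2  (via Arlen)
Fenn: 6.5  (via Arlen)
Kelso: 9  (via Fenn)
Dunly: 9.6  (via Arlen)
Shortest route: Arlen–Dunly = 9.6 mi.

9.6 mi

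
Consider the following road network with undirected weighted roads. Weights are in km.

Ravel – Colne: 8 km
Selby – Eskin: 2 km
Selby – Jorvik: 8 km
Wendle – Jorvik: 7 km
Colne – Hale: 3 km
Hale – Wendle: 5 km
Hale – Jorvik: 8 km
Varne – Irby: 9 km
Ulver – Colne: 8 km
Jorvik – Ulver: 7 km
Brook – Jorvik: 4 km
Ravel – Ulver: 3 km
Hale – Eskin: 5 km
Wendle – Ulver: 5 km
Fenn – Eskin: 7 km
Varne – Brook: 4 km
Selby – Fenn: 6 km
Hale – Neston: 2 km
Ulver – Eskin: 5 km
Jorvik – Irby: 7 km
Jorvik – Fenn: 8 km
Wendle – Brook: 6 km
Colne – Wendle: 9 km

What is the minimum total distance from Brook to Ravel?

14 km

Enumerating some paths:
Brook - Wendle - Hale - Colne - Ravel: 6+5+3+8 = 22
Brook - Jorvik - Selby - Eskin - Ulver - Ravel: 4+8+2+5+3 = 22
Brook - Jorvik - Ulver - Ravel: 4+7+3 = 14
Brook - Jorvik - Wendle - Ulver - Ravel: 4+7+5+3 = 19
Cheapest is Brook - Jorvik - Ulver - Ravel at 14 km.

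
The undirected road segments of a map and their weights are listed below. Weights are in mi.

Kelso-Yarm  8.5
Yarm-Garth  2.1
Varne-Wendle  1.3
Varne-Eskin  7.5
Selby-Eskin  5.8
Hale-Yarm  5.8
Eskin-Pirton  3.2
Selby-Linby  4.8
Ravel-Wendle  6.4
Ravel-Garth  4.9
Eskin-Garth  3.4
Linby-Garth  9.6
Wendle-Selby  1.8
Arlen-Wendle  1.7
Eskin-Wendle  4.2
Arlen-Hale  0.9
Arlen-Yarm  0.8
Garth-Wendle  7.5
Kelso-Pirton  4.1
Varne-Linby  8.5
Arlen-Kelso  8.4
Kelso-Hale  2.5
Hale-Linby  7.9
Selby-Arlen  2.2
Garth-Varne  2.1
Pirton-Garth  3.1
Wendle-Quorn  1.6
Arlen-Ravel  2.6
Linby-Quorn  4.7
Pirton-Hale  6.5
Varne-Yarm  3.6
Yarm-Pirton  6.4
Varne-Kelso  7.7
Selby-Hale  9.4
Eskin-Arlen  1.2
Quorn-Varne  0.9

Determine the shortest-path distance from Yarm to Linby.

Candidate routes:
Yarm - Arlen - Wendle - Selby - Linby: 0.8+1.7+1.8+4.8 = 9.1
Yarm - Arlen - Selby - Linby: 0.8+2.2+4.8 = 7.8
Yarm - Arlen - Wendle - Quorn - Linby: 0.8+1.7+1.6+4.7 = 8.8
The minimum is 7.8 mi via Yarm - Arlen - Selby - Linby.

7.8 mi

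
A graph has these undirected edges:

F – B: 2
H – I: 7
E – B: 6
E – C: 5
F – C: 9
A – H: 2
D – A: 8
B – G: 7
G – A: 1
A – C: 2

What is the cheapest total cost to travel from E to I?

Candidate routes:
E–C–A–H–I: 5+2+2+7 = 16
E–B–G–A–H–I: 6+7+1+2+7 = 23
The minimum is 16 via E–C–A–H–I.

16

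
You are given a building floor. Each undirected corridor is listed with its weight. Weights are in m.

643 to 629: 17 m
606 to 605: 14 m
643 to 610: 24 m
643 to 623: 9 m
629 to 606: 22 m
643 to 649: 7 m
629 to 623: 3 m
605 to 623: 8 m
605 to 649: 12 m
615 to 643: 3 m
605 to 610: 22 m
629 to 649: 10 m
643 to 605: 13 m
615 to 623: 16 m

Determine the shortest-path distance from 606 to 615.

Shortest distances from 606:
606: 0
605: 14  (via 606)
623: 22  (via 605)
629: 22  (via 606)
649: 26  (via 605)
643: 27  (via 605)
615: 30  (via 643)
Shortest route: 606 → 605 → 643 → 615 = 30 m.

30 m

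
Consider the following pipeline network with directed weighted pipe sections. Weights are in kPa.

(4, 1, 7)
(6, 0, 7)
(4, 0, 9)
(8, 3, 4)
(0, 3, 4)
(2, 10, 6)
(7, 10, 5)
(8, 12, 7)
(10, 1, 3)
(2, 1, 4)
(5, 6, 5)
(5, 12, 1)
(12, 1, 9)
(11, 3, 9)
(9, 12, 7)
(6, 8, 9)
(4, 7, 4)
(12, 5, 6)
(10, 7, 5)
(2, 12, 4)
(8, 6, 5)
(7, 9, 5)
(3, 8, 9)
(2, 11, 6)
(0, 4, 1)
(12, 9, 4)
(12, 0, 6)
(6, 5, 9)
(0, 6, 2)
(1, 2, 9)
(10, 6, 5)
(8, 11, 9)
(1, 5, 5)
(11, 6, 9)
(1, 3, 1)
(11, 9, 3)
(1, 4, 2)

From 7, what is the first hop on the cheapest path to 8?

Compare a few routes:
7 → 10 → 1 → 5 → 6 → 8: 5+3+5+5+9 = 27
7 → 10 → 1 → 3 → 8: 5+3+1+9 = 18
7 → 10 → 6 → 8: 5+5+9 = 19
Cheapest is 7 → 10 → 1 → 3 → 8 at 18 kPa.
So from 7 the first move is to 10.

10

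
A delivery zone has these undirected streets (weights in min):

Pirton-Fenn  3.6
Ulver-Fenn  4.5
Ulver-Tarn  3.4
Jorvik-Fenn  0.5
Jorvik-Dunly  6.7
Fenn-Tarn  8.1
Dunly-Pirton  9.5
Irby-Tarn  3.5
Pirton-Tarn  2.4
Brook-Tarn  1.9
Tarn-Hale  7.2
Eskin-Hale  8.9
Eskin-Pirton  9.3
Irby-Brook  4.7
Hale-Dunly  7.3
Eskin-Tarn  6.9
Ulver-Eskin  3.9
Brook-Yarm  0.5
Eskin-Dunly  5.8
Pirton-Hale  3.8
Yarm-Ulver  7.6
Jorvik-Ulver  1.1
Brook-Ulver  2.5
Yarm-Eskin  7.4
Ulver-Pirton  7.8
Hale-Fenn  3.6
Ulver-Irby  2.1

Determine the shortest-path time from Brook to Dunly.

10.3 min

Compare a few routes:
Brook → Yarm → Eskin → Dunly: 0.5+7.4+5.8 = 13.7
Brook → Ulver → Eskin → Dunly: 2.5+3.9+5.8 = 12.2
Brook → Tarn → Ulver → Jorvik → Dunly: 1.9+3.4+1.1+6.7 = 13.1
Brook → Ulver → Jorvik → Dunly: 2.5+1.1+6.7 = 10.3
The minimum is 10.3 min via Brook → Ulver → Jorvik → Dunly.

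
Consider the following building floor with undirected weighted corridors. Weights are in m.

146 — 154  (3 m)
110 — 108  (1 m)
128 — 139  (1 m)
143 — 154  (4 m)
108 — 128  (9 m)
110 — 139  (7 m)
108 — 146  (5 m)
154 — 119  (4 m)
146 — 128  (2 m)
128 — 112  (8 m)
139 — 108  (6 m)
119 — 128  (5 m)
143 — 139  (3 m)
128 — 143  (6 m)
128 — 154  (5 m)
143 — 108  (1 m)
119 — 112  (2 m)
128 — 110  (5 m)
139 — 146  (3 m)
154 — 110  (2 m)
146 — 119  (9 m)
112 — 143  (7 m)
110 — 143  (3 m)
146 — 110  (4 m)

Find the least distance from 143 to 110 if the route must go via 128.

9 m

Shortest 143→128: 143–139–128 = 4
Shortest 128→110: 128–110 = 5
Total via 128: 4 + 5 = 9 m.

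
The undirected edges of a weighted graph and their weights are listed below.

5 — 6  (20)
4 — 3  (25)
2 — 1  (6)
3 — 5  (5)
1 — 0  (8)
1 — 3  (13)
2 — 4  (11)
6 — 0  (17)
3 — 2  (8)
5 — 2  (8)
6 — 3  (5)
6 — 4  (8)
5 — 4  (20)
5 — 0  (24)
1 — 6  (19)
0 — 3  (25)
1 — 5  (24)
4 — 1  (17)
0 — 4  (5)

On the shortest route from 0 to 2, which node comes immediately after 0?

1

Compare a few routes:
0 - 4 - 2: 5+11 = 16
0 - 1 - 2: 8+6 = 14
Cheapest is 0 - 1 - 2 at 14.
So from 0 the first move is to 1.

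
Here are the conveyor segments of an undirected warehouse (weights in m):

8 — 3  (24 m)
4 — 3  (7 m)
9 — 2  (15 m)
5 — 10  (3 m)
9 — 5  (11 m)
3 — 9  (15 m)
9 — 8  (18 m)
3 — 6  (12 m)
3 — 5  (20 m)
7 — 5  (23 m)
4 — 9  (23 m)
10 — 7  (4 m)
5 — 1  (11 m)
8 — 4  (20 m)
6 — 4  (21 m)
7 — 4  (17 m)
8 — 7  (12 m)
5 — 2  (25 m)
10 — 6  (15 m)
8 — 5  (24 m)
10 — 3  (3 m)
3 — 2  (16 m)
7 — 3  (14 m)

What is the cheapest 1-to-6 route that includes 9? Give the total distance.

Best 1 to 9: 1 → 5 → 9 costing 22
Shortest 9→6: 9 → 3 → 6 = 27
Total via 9: 22 + 27 = 49 m.

49 m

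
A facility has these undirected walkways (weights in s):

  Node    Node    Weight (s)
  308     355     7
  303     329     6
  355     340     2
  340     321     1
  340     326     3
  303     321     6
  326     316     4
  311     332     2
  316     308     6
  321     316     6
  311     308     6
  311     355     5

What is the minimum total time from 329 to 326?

Compare a few routes:
329–303–321–316–326: 6+6+6+4 = 22
329–303–321–340–326: 6+6+1+3 = 16
329–303–321–340–355–308–316–326: 6+6+1+2+7+6+4 = 32
Cheapest is 329–303–321–340–326 at 16 s.

16 s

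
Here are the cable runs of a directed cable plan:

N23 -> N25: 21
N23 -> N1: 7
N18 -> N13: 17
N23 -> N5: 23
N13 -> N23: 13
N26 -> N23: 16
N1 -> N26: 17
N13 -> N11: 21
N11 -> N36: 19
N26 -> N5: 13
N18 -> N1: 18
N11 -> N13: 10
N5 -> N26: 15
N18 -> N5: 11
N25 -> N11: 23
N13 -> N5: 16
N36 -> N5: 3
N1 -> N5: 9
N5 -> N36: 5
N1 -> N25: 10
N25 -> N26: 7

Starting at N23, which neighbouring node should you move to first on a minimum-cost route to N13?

N1

Candidate routes:
N23–N1–N25–N11–N13: 7+10+23+10 = 50
N23–N25–N11–N13: 21+23+10 = 54
Cheapest is N23–N1–N25–N11–N13 at 50.
So from N23 the first move is to N1.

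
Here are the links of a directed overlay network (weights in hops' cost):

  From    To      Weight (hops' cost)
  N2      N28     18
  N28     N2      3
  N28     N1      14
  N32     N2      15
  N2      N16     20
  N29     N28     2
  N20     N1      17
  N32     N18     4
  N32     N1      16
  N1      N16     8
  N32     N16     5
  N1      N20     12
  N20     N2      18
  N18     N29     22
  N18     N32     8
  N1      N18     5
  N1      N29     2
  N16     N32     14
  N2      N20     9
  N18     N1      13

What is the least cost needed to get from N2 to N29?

28 hops' cost

Running Dijkstra from N2:
N2: 0
N20: 9  (via N2)
N28: 18  (via N2)
N16: 20  (via N2)
N1: 26  (via N20)
N29: 28  (via N1)
Shortest route: N2–N20–N1–N29 = 28 hops' cost.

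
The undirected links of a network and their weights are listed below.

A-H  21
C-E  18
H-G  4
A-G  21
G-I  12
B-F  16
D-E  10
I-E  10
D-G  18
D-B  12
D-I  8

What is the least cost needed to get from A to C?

61

Settle nodes by increasing distance from A:
A: 0
G: 21  (via A)
H: 21  (via A)
I: 33  (via G)
D: 39  (via G)
E: 43  (via I)
B: 51  (via D)
C: 61  (via E)
Shortest route: A–G–I–E–C = 61.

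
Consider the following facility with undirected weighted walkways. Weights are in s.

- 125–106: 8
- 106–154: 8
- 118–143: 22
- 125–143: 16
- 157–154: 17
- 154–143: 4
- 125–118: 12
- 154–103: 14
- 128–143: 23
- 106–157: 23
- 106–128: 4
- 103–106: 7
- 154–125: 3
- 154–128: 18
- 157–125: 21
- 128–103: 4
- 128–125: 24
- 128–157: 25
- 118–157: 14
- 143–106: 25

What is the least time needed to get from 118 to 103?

Settle nodes by increasing distance from 118:
118: 0
125: 12  (via 118)
157: 14  (via 118)
154: 15  (via 125)
143: 19  (via 154)
106: 20  (via 125)
128: 24  (via 106)
103: 27  (via 106)
Shortest route: 118 → 125 → 106 → 103 = 27 s.

27 s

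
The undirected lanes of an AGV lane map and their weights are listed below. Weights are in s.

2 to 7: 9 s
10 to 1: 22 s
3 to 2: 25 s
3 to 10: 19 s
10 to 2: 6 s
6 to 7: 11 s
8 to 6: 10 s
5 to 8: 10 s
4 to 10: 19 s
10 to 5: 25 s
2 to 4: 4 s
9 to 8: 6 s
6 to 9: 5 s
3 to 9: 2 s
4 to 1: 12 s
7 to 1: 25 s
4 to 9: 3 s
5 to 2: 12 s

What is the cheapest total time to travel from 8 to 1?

Enumerating some paths:
8–6–9–4–1: 10+5+3+12 = 30
8–9–4–1: 6+3+12 = 21
The minimum is 21 s via 8–9–4–1.

21 s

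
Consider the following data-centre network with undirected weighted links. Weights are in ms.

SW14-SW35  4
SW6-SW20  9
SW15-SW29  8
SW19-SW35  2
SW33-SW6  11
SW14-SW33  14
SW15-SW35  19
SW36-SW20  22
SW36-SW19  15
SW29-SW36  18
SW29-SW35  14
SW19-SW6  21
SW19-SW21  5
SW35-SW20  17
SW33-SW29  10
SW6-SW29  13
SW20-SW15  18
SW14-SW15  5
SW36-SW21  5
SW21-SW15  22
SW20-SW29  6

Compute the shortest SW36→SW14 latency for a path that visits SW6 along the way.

56 ms

Shortest SW36→SW6: SW36 → SW21 → SW19 → SW6 = 31
Shortest SW6→SW14: SW6 → SW33 → SW14 = 25
Total via SW6: 31 + 25 = 56 ms.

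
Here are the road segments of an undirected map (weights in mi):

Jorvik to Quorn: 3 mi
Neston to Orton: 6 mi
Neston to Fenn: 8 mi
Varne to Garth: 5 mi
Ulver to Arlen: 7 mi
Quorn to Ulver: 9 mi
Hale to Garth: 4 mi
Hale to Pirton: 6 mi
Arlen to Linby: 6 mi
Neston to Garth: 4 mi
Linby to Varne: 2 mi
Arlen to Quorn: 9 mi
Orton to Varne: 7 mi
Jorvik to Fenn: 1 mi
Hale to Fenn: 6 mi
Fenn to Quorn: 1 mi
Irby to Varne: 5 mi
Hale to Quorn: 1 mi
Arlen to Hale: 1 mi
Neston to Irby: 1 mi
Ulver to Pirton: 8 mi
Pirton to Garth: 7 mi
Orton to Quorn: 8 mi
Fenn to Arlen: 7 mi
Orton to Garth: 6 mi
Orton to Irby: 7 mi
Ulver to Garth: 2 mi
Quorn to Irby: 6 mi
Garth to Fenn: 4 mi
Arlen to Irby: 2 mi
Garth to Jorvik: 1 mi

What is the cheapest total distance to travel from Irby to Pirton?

9 mi

Settle nodes by increasing distance from Irby:
Irby: 0
Neston: 1  (via Irby)
Arlen: 2  (via Irby)
Hale: 3  (via Arlen)
Quorn: 4  (via Hale)
Garth: 5  (via Neston)
Varne: 5  (via Irby)
Fenn: 5  (via Quorn)
Jorvik: 6  (via Garth)
Ulver: 7  (via Garth)
Linby: 7  (via Varne)
Orton: 7  (via Irby)
Pirton: 9  (via Hale)
Shortest route: Irby–Arlen–Hale–Pirton = 9 mi.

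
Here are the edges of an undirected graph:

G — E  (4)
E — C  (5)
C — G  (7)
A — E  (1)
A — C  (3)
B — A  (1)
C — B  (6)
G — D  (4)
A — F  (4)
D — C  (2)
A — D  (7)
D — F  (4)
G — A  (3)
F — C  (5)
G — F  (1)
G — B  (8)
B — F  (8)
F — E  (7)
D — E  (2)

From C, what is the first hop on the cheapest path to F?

Candidate routes:
C–F: 5 = 5
C–D–F: 2+4 = 6
C–A–G–F: 3+3+1 = 7
Cheapest is C–F at 5.
So from C the first move is to F.

F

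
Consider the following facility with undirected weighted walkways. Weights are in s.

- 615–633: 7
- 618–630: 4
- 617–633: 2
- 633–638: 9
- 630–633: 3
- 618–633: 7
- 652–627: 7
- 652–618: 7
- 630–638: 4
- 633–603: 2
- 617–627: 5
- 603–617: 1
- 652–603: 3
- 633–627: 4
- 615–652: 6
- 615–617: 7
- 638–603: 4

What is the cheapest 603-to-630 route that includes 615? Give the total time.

18 s

Shortest 603→615: 603–617–615 = 8
Best 615 to 630: 615–633–630 costing 10
Total via 615: 8 + 10 = 18 s.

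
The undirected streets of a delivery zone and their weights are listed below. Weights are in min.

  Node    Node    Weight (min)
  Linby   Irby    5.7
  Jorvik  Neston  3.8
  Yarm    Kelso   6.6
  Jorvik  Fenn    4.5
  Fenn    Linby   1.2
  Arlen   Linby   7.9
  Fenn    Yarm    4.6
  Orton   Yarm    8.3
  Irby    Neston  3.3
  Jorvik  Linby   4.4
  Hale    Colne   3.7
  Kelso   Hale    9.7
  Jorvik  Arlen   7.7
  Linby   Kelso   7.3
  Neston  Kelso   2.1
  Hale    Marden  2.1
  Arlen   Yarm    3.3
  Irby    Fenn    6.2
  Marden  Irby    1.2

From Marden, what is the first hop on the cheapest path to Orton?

Irby

Enumerating some paths:
Marden - Irby - Neston - Kelso - Yarm - Orton: 1.2+3.3+2.1+6.6+8.3 = 21.5
Marden - Irby - Linby - Fenn - Yarm - Orton: 1.2+5.7+1.2+4.6+8.3 = 21
Marden - Irby - Fenn - Yarm - Orton: 1.2+6.2+4.6+8.3 = 20.3
Marden - Irby - Neston - Jorvik - Fenn - Yarm - Orton: 1.2+3.3+3.8+4.5+4.6+8.3 = 25.7
Cheapest is Marden - Irby - Fenn - Yarm - Orton at 20.3 min.
So from Marden the first move is to Irby.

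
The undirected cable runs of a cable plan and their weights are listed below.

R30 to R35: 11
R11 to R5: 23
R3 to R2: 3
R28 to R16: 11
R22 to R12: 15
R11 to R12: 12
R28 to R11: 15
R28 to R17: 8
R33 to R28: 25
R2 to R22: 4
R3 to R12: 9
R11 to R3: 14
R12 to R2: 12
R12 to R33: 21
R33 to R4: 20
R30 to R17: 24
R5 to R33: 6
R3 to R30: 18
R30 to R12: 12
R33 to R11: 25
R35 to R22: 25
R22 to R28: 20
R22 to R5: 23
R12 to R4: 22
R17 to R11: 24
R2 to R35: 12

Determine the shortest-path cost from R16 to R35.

47

Enumerating some paths:
R16 → R28 → R22 → R2 → R35: 11+20+4+12 = 47
R16 → R28 → R17 → R30 → R35: 11+8+24+11 = 54
R16 → R28 → R11 → R3 → R2 → R35: 11+15+14+3+12 = 55
Cheapest is R16 → R28 → R22 → R2 → R35 at 47.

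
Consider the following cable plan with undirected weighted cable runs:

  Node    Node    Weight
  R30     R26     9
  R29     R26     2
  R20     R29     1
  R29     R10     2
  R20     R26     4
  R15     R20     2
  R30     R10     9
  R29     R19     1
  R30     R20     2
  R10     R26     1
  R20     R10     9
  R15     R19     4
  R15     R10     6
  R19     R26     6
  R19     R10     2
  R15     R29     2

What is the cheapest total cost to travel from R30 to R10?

Candidate routes:
R30 → R20 → R29 → R26 → R10: 2+1+2+1 = 6
R30 → R20 → R26 → R10: 2+4+1 = 7
R30 → R20 → R29 → R10: 2+1+2 = 5
R30 → R20 → R29 → R19 → R10: 2+1+1+2 = 6
Cheapest is R30 → R20 → R29 → R10 at 5.

5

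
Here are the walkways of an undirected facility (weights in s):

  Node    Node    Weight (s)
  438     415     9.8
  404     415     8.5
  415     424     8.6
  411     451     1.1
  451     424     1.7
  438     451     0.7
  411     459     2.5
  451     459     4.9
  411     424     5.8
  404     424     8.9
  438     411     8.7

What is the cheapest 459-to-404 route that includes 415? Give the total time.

Shortest 459→415: 459 → 411 → 451 → 424 → 415 = 13.9
Best 415 to 404: 415 → 404 costing 8.5
Total via 415: 13.9 + 8.5 = 22.4 s.

22.4 s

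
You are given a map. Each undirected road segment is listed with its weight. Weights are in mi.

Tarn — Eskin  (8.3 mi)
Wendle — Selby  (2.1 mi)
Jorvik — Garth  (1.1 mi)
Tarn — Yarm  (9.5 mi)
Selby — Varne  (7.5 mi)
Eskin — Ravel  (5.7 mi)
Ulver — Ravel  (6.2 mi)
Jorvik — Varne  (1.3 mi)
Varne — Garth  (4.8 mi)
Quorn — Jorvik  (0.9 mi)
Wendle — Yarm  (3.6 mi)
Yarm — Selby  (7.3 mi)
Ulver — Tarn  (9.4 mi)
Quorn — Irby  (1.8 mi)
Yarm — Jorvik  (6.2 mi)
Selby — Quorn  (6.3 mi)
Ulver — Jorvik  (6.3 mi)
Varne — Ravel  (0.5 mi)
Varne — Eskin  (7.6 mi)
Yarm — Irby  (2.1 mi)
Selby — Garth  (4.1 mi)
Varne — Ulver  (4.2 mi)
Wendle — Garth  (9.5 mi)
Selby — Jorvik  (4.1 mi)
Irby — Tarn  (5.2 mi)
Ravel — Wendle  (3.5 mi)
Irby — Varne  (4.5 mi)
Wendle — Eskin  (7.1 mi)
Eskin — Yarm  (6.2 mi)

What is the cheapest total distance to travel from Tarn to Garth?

9 mi

Enumerating some paths:
Tarn - Irby - Quorn - Jorvik - Garth: 5.2+1.8+0.9+1.1 = 9
Tarn - Irby - Varne - Jorvik - Garth: 5.2+4.5+1.3+1.1 = 12.1
Cheapest is Tarn - Irby - Quorn - Jorvik - Garth at 9 mi.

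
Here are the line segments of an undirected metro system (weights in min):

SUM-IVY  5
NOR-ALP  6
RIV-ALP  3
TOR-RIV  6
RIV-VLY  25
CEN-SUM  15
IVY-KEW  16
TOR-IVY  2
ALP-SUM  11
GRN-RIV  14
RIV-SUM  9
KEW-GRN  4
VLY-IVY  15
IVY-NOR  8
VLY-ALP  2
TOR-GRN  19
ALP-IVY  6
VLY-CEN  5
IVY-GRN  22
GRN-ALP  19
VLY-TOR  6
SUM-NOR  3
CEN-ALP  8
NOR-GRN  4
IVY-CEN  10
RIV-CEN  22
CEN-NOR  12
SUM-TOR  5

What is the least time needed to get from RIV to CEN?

10 min

Running Dijkstra from RIV:
RIV: 0
ALP: 3  (via RIV)
VLY: 5  (via ALP)
TOR: 6  (via RIV)
IVY: 8  (via TOR)
NOR: 9  (via ALP)
SUM: 9  (via RIV)
CEN: 10  (via VLY)
Shortest route: RIV–ALP–VLY–CEN = 10 min.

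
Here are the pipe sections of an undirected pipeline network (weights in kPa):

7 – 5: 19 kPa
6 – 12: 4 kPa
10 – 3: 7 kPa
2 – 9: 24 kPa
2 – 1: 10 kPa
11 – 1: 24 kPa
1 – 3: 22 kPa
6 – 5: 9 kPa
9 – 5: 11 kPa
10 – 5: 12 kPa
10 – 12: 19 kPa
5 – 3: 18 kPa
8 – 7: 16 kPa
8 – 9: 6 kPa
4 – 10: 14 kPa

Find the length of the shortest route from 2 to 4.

Compare a few routes:
2 → 9 → 5 → 10 → 4: 24+11+12+14 = 61
2 → 1 → 3 → 10 → 4: 10+22+7+14 = 53
The minimum is 53 kPa via 2 → 1 → 3 → 10 → 4.

53 kPa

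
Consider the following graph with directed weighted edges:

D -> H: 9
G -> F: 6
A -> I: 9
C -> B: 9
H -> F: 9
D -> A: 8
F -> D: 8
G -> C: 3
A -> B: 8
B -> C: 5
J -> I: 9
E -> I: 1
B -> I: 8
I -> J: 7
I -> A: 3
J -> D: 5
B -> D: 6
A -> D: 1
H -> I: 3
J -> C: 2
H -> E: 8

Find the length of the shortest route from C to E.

Shortest distances from C:
C: 0
B: 9  (via C)
D: 15  (via B)
I: 17  (via B)
A: 20  (via I)
H: 24  (via D)
J: 24  (via I)
E: 32  (via H)
Shortest route: C → B → D → H → E = 32.

32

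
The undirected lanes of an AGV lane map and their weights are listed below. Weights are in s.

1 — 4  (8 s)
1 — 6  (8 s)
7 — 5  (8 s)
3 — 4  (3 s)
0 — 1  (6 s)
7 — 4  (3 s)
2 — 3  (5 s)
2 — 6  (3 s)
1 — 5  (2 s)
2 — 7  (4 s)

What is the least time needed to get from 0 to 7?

16 s

Running Dijkstra from 0:
0: 0
1: 6  (via 0)
5: 8  (via 1)
4: 14  (via 1)
6: 14  (via 1)
7: 16  (via 5)
Shortest route: 0 → 1 → 5 → 7 = 16 s.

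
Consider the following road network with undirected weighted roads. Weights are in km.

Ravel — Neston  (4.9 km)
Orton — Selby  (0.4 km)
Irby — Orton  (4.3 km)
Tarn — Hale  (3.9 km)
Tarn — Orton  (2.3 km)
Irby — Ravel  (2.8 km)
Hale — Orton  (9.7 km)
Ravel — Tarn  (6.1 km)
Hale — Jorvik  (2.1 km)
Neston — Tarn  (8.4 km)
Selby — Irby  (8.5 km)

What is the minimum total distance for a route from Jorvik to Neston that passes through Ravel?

17 km

Shortest Jorvik→Ravel: Jorvik → Hale → Tarn → Ravel = 12.1
Shortest Ravel→Neston: Ravel → Neston = 4.9
Total via Ravel: 12.1 + 4.9 = 17 km.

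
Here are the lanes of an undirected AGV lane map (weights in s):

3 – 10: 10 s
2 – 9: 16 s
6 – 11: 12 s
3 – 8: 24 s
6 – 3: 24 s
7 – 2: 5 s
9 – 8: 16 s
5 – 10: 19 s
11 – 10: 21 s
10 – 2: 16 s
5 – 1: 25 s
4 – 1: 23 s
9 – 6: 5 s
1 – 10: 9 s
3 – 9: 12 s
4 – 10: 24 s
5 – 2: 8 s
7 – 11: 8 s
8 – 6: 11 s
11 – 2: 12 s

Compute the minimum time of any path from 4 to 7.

45 s

Candidate routes:
4 - 10 - 5 - 2 - 7: 24+19+8+5 = 56
4 - 1 - 10 - 2 - 7: 23+9+16+5 = 53
4 - 10 - 2 - 7: 24+16+5 = 45
4 - 10 - 11 - 7: 24+21+8 = 53
Cheapest is 4 - 10 - 2 - 7 at 45 s.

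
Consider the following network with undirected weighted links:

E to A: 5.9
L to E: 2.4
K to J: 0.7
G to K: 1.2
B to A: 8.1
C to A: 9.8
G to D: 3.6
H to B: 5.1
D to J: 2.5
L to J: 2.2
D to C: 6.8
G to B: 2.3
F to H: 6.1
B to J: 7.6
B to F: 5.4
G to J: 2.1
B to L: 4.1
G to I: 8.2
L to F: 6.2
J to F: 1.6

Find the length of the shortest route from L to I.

Compare a few routes:
L–J–G–I: 2.2+2.1+8.2 = 12.5
L–B–G–I: 4.1+2.3+8.2 = 14.6
L–J–K–G–I: 2.2+0.7+1.2+8.2 = 12.3
The minimum is 12.3 via L–J–K–G–I.

12.3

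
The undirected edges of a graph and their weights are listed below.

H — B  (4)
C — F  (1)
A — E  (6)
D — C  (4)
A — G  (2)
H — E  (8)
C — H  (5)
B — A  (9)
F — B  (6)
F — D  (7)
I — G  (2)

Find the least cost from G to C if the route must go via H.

Shortest G→H: G–A–B–H = 15
Shortest H→C: H–C = 5
Total via H: 15 + 5 = 20.

20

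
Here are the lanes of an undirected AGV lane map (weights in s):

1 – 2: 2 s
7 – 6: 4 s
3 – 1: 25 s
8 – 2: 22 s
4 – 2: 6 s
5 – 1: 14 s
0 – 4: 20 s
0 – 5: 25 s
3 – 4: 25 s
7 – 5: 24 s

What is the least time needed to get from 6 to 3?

Settle nodes by increasing distance from 6:
6: 0
7: 4  (via 6)
5: 28  (via 7)
1: 42  (via 5)
2: 44  (via 1)
4: 50  (via 2)
0: 53  (via 5)
8: 66  (via 2)
3: 67  (via 1)
Shortest route: 6–7–5–1–3 = 67 s.

67 s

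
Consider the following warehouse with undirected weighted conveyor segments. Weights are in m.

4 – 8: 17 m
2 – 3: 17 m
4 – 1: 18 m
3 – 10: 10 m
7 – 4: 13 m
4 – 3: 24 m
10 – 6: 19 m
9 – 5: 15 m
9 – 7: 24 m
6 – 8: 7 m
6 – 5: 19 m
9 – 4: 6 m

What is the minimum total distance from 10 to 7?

Shortest distances from 10:
10: 0
3: 10  (via 10)
6: 19  (via 10)
8: 26  (via 6)
2: 27  (via 3)
4: 34  (via 3)
5: 38  (via 6)
9: 40  (via 4)
7: 47  (via 4)
Shortest route: 10 → 3 → 4 → 7 = 47 m.

47 m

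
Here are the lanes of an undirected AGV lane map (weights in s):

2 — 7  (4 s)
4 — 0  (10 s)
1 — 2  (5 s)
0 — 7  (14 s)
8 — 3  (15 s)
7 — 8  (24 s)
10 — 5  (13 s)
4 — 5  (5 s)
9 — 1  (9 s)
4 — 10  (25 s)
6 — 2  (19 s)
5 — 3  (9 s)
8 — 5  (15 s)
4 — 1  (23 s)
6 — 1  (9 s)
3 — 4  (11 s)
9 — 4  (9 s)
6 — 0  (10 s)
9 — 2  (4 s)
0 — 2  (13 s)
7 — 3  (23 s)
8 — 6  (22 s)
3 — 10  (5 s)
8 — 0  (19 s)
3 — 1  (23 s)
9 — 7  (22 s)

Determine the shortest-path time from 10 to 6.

Running Dijkstra from 10:
10: 0
3: 5  (via 10)
5: 13  (via 10)
4: 16  (via 3)
8: 20  (via 3)
9: 25  (via 4)
0: 26  (via 4)
1: 28  (via 3)
7: 28  (via 3)
2: 29  (via 9)
6: 36  (via 0)
Shortest route: 10–3–4–0–6 = 36 s.

36 s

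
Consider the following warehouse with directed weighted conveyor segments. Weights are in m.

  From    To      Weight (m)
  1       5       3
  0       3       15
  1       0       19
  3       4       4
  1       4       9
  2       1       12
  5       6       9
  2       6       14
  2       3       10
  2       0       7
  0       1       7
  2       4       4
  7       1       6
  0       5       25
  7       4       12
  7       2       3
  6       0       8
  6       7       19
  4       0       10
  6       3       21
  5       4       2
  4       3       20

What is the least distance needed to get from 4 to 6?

29 m

Enumerating some paths:
4 - 0 - 1 - 5 - 6: 10+7+3+9 = 29
4 - 0 - 5 - 6: 10+25+9 = 44
Cheapest is 4 - 0 - 1 - 5 - 6 at 29 m.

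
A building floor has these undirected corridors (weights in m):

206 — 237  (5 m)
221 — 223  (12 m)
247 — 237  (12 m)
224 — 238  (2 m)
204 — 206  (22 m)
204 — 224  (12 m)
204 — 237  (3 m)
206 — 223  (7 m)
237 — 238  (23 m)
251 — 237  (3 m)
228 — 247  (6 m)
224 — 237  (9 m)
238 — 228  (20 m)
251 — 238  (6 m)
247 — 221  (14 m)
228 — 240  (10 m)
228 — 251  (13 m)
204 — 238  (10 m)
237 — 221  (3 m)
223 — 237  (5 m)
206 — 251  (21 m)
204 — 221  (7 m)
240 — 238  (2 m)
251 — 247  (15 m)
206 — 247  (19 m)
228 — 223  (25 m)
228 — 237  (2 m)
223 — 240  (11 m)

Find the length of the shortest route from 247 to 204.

Compare a few routes:
247 → 228 → 237 → 204: 6+2+3 = 11
247 → 237 → 204: 12+3 = 15
247 → 228 → 237 → 221 → 204: 6+2+3+7 = 18
Cheapest is 247 → 228 → 237 → 204 at 11 m.

11 m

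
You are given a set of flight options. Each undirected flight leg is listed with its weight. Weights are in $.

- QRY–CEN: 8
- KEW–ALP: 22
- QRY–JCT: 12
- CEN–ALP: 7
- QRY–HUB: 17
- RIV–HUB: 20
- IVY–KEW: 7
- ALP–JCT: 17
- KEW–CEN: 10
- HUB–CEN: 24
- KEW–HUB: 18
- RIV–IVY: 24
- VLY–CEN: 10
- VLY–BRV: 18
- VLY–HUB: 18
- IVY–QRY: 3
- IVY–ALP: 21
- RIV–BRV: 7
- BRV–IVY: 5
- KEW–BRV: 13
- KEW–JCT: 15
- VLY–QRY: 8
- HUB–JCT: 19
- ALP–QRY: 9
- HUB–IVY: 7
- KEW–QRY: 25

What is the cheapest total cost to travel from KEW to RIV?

Settle nodes by increasing distance from KEW:
KEW: 0
IVY: 7  (via KEW)
CEN: 10  (via KEW)
QRY: 10  (via IVY)
BRV: 12  (via IVY)
HUB: 14  (via IVY)
JCT: 15  (via KEW)
ALP: 17  (via CEN)
VLY: 18  (via QRY)
RIV: 19  (via BRV)
Shortest route: KEW → IVY → BRV → RIV = $19.

$19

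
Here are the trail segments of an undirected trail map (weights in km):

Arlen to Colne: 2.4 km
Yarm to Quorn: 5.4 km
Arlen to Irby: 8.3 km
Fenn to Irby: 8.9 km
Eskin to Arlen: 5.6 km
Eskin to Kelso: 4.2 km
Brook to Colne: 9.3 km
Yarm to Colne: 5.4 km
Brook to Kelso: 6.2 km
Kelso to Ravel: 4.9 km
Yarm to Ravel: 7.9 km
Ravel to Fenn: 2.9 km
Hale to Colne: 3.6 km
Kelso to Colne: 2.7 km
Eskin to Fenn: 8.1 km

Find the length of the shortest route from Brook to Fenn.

14 km

Settle nodes by increasing distance from Brook:
Brook: 0
Kelso: 6.2  (via Brook)
Colne: 8.9  (via Kelso)
Eskin: 10.4  (via Kelso)
Ravel: 11.1  (via Kelso)
Arlen: 11.3  (via Colne)
Hale: 12.5  (via Colne)
Fenn: 14  (via Ravel)
Shortest route: Brook → Kelso → Ravel → Fenn = 14 km.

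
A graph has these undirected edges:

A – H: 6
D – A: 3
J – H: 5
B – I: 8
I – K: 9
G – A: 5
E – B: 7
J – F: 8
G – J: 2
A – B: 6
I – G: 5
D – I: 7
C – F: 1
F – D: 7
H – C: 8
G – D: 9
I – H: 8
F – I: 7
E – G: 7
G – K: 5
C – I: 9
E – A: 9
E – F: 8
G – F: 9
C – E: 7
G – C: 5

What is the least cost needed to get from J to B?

13

Enumerating some paths:
J → G → I → B: 2+5+8 = 15
J → G → A → B: 2+5+6 = 13
J → G → E → B: 2+7+7 = 16
Cheapest is J → G → A → B at 13.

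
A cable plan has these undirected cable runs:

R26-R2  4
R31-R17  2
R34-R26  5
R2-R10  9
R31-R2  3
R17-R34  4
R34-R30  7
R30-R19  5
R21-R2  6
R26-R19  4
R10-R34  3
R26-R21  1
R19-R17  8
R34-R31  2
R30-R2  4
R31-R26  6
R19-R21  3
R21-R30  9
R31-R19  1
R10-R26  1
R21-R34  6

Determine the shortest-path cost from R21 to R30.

8

Enumerating some paths:
R21 - R2 - R30: 6+4 = 10
R21 - R30: 9 = 9
R21 - R26 - R2 - R30: 1+4+4 = 9
R21 - R19 - R30: 3+5 = 8
Cheapest is R21 - R19 - R30 at 8.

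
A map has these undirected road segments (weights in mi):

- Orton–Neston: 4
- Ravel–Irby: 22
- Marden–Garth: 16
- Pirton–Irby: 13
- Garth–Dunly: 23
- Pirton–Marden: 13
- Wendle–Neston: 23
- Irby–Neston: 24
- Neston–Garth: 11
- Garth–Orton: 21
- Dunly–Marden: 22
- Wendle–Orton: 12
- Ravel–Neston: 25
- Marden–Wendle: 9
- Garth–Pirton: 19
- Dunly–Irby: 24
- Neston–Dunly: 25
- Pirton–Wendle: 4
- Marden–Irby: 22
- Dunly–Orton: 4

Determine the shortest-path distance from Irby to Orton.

Compare a few routes:
Irby - Pirton - Wendle - Orton: 13+4+12 = 29
Irby - Dunly - Orton: 24+4 = 28
The minimum is 28 mi via Irby - Dunly - Orton.

28 mi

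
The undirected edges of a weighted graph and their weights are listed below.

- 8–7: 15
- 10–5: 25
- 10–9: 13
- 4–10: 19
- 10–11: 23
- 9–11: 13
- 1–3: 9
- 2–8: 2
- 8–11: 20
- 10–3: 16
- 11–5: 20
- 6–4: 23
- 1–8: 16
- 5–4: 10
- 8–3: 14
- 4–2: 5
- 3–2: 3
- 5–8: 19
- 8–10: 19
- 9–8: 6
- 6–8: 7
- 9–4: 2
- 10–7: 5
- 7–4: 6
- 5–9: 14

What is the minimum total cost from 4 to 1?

17

Settle nodes by increasing distance from 4:
4: 0
9: 2  (via 4)
2: 5  (via 4)
7: 6  (via 4)
8: 7  (via 2)
3: 8  (via 2)
5: 10  (via 4)
10: 11  (via 7)
6: 14  (via 8)
11: 15  (via 9)
1: 17  (via 3)
Shortest route: 4 → 2 → 3 → 1 = 17.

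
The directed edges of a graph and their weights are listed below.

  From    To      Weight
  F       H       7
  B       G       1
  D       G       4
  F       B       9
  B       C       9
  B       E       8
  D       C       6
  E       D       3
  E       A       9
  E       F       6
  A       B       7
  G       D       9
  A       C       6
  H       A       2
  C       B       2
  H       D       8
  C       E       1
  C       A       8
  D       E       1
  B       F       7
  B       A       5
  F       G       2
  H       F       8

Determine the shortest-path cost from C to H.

Settle nodes by increasing distance from C:
C: 0
E: 1  (via C)
B: 2  (via C)
G: 3  (via B)
D: 4  (via E)
A: 7  (via B)
F: 7  (via E)
H: 14  (via F)
Shortest route: C–E–F–H = 14.

14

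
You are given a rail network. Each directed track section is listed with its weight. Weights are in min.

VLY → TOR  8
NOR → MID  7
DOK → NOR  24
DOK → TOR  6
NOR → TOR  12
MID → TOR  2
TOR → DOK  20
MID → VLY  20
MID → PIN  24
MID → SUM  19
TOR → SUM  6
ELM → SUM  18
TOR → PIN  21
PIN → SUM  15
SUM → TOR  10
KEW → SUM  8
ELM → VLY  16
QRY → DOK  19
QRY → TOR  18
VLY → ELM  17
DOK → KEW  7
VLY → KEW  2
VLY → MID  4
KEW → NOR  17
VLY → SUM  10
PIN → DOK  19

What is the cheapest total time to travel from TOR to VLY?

Running Dijkstra from TOR:
TOR: 0
SUM: 6  (via TOR)
DOK: 20  (via TOR)
PIN: 21  (via TOR)
KEW: 27  (via DOK)
NOR: 44  (via DOK)
MID: 51  (via NOR)
VLY: 71  (via MID)
Shortest route: TOR–DOK–NOR–MID–VLY = 71 min.

71 min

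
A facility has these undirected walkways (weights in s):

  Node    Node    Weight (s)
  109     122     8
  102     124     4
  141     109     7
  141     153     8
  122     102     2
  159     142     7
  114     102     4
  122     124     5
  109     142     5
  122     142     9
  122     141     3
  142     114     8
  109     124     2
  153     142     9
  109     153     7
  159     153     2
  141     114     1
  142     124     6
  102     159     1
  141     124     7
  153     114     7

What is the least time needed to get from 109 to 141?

7 s

Candidate routes:
109 → 124 → 102 → 122 → 141: 2+4+2+3 = 11
109 → 124 → 122 → 141: 2+5+3 = 10
109 → 141: 7 = 7
109 → 124 → 141: 2+7 = 9
The minimum is 7 s via 109 → 141.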